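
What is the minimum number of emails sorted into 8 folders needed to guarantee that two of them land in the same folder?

There are 8 folders acting as pigeonholes.
With 8 emails we could place one in each, avoiding any repeat.
One more forces some class to hold 2, so 8 + 1 = 9.

9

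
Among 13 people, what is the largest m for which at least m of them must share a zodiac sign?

2

There are 12 zodiac signs, which serve as the pigeonholes.
If each of the 12 zodiac signs held at most 1, the total would be at most 12 × 1 = 12 < 13, a contradiction.
So at least one holds ⌈13/12⌉ = 2.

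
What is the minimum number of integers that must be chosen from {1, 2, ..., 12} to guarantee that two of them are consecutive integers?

7

Partition {1, …, 12} into 6 pairs: {1,2}, {3,4}, …, {11,12}.
Choosing 6 integers — say the 6 even numbers 2, 4, …, 12 — takes one from each pair and avoids the property.
Choosing 7 forces two into the same pair by pigeonhole, and those are consecutive. So 7.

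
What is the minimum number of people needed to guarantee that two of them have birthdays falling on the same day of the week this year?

There are 7 days of the week acting as pigeonholes.
With 7 people we could place one in each, avoiding any repeat.
One more forces some class to hold 2, so 7 + 1 = 8.

8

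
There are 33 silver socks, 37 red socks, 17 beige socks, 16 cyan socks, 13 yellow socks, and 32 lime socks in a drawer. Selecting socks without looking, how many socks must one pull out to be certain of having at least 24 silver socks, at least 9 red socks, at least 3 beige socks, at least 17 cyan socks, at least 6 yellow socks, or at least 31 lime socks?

The worst case stops just short of every target: 23 silver, 8 red, 2 beige, 16 cyan, 5 yellow, 30 lime — 23 + 8 + 2 + 16 + 5 + 30 = 84 socks.
One more sock must push some color to its target, so 84 + 1 = 85.

85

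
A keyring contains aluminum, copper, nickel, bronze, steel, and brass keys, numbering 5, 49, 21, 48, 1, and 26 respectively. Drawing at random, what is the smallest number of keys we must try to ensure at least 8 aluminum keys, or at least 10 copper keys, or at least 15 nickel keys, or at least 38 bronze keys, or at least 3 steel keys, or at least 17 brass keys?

The worst case stops just short of every target: all 5 aluminum, 9 copper, 14 nickel, 37 bronze, all 1 steel, 16 brass — 5 + 9 + 14 + 37 + 1 + 16 = 82 keys.
One more key must push some type to its target, so 82 + 1 = 83.

83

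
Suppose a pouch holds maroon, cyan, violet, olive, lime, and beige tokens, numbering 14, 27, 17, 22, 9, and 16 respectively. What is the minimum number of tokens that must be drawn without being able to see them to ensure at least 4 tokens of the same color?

19

The worst case takes 3 tokens of each color without reaching 4 of any: 6 × 3 = 18.
The next token must bring some color to 4, so 18 + 1 = 19.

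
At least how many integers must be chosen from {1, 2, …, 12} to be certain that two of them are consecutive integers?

7

Partition {1, …, 12} into 6 pairs: {1,2}, {3,4}, …, {11,12}.
Choosing 6 integers — say the 6 even numbers 2, 4, …, 12 — takes one from each pair and avoids the property.
Choosing 7 forces two into the same pair by pigeonhole, and those are consecutive. So 7.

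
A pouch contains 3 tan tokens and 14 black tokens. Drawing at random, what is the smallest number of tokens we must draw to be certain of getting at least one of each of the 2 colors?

15

The hardest color to obtain is tan: we could draw every other token first — 17 − 3 = 14 tokens — without a single tan one.
The next draw must be tan, so 14 + 1 = 15.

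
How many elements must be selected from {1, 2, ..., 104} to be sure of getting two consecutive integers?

Partition {1, …, 104} into 52 pairs: {1,2}, {3,4}, …, {103,104}.
Choosing 52 integers — say the 52 even numbers 2, 4, …, 104 — takes one from each pair and avoids the property.
Choosing 53 forces two into the same pair by pigeonhole, and those are consecutive. So 53.

53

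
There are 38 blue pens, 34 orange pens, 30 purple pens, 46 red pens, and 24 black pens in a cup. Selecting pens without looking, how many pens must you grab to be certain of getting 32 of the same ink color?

148

In the worst case we take at most 31 of each ink color, but all 30 purple and all 24 black (fewer than 31), giving 31 + 31 + 30 + 31 + 24 = 147.
One more pen then forces some ink color to 32, so 147 + 1 = 148.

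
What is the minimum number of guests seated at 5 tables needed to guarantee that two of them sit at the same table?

There are 5 tables acting as pigeonholes.
With 5 guests we could place one in each, avoiding any repeat.
One more forces some class to hold 2, so 5 + 1 = 6.

6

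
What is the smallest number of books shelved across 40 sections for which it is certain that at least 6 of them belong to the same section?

There are 40 sections acting as pigeonholes.
With 40 × 5 = 200 books we could place exactly 5 in each, with no class reaching 6.
One more forces some class to hold 6, so 200 + 1 = 201.

201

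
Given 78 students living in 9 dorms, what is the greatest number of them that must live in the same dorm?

9

The 78 students fall into 9 dorms.
If each of the 9 dorms held at most 8, the total would be at most 9 × 8 = 72 < 78, a contradiction.
So at least one holds ⌈78/9⌉ = 9.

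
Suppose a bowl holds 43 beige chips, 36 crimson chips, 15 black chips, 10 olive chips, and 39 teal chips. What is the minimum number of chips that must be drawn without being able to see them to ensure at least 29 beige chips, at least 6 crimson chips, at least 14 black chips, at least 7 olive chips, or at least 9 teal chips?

Each of the 5 colors has its own threshold; avoid all of them simultaneously.
The worst case stops just short of every target: 28 beige, 5 crimson, 13 black, 6 olive, 8 teal — 28 + 5 + 13 + 6 + 8 = 60 chips.
One more chip must push some color to its target, so 60 + 1 = 61.

61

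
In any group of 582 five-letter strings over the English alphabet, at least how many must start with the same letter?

The 582 five-letter strings over the English alphabet fall into 26 possible first letters.
If each of the 26 possible first letters held at most 22, the total would be at most 26 × 22 = 572 < 582, a contradiction.
So at least one holds ⌈582/26⌉ = 23.

23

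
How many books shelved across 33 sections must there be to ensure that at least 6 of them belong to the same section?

There are 33 sections acting as pigeonholes.
With 33 × 5 = 165 books we could place exactly 5 in each, with no class reaching 6.
One more forces some class to hold 6, so 165 + 1 = 166.

166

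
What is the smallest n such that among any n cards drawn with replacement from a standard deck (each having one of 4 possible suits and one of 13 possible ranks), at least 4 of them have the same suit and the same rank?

157

There are 4 × 13 = 52 (suit, rank) combinations acting as pigeonholes.
With 52 × 3 = 156 cards drawn with replacement from a standard deck we could place exactly 3 in each, with no (suit, rank) pair reaching 4.
One more forces some (suit, rank) pair to hold 4, so 156 + 1 = 157.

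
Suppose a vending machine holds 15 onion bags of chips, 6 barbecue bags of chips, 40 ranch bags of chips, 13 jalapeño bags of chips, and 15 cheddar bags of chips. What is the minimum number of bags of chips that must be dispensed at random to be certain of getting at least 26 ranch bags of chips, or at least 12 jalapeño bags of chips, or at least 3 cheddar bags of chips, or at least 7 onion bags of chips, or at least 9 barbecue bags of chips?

Each of the 5 flavors has its own threshold; avoid all of them simultaneously.
The worst case stops just short of every target: 6 onion, all 6 barbecue, 25 ranch, 11 jalapeño, 2 cheddar — 6 + 6 + 25 + 11 + 2 = 50 bags of chips.
One more bag of chips must push some flavor to its target, so 50 + 1 = 51.

51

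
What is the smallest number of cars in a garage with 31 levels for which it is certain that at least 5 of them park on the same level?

125

There are 31 levels acting as pigeonholes.
With 31 × 4 = 124 cars we could place exactly 4 in each, with no class reaching 5.
One more forces some class to hold 5, so 124 + 1 = 125.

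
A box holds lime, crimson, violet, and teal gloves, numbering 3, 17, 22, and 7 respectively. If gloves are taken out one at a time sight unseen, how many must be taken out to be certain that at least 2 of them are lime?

48

The worst case draws every non-lime glove first: 17 + 22 + 7 = 46.
The next 2 draws are then forced to be lime, giving 46 + 2 = 48.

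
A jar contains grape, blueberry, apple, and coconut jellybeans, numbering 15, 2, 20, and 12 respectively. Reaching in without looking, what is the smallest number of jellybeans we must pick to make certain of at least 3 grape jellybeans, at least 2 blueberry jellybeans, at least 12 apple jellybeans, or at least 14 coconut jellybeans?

The worst case stops just short of every target: 2 grape, 1 blueberry, 11 apple, all 12 coconut — 2 + 1 + 11 + 12 = 26 jellybeans.
One more jellybean must push some flavor to its target, so 26 + 1 = 27.

27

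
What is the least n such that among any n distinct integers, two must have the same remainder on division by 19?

20

Two integers differ by a multiple of 19 exactly when they share a remainder mod 19.
There are 19 residue classes mod 19, so 19 integers can all lie in distinct classes.
One more integer must repeat a residue, giving a difference divisible by 19. So n = 19 + 1 = 20.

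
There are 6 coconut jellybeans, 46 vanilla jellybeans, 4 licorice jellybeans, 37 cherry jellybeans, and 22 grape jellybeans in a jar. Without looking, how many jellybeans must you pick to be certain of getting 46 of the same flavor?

115

In the worst case we take at most 45 of each flavor, but all 6 coconut, all 4 licorice, all 37 cherry, and all 22 grape (fewer than 45), giving 6 + 45 + 4 + 37 + 22 = 114.
One more jellybean then forces some flavor to 46, so 114 + 1 = 115.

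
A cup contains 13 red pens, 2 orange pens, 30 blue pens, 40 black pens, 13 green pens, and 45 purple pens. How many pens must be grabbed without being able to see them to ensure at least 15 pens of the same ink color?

In the worst case we take at most 14 of each ink color, but all 13 red, all 2 orange, and all 13 green (fewer than 14), giving 13 + 2 + 14 + 14 + 13 + 14 = 70.
One more pen then forces some ink color to 15, so 70 + 1 = 71.

71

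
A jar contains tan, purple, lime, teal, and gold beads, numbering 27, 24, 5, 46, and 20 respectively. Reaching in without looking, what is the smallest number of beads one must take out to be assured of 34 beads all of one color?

110

In the worst case we take at most 33 of each color, but all 27 tan, all 24 purple, all 5 lime, and all 20 gold (fewer than 33), giving 27 + 24 + 5 + 33 + 20 = 109.
One more bead then forces some color to 34, so 109 + 1 = 110.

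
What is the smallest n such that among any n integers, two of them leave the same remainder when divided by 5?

6

There are 5 residue classes modulo 5 acting as pigeonholes.
With 5 integers we could place one in each, avoiding any repeat.
One more forces some class to hold 2, so 5 + 1 = 6.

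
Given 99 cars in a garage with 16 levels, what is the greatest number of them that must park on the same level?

7

If each of the 16 levels held at most 6, the total would be at most 16 × 6 = 96 < 99, a contradiction.
So at least one holds ⌈99/16⌉ = 7.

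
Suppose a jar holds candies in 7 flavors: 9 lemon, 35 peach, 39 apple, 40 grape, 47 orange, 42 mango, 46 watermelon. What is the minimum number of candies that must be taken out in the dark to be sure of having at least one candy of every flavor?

The hardest flavor to obtain is lemon: we could draw every other candy first — 258 − 9 = 249 candies — without a single lemon one.
The next draw must be lemon, so 249 + 1 = 250.

250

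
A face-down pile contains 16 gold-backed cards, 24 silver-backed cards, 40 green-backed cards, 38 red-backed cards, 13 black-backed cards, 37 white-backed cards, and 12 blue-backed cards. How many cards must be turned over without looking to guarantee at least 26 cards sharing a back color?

Treat the 7 back colors as pigeonholes.
In the worst case we take at most 25 of each back color, but all 16 gold-backed, all 24 silver-backed, all 13 black-backed, and all 12 blue-backed (fewer than 25), giving 16 + 24 + 25 + 25 + 13 + 25 + 12 = 140.
One more card then forces some back color to 26, so 140 + 1 = 141.

141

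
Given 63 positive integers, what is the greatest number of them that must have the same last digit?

The 63 positive integers fall into 10 possible last digits.
If each of the 10 possible last digits held at most 6, the total would be at most 10 × 6 = 60 < 63, a contradiction.
So at least one holds ⌈63/10⌉ = 7.

7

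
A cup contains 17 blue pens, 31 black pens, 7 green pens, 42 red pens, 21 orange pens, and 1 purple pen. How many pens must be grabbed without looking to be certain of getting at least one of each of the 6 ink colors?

119

The hardest ink color to obtain is purple: we could draw every other pen first — 119 − 1 = 118 pens — without a single purple one.
The next draw must be purple, so 118 + 1 = 119.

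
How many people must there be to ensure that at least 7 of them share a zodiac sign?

73

There are 12 zodiac signs acting as pigeonholes.
With 12 × 6 = 72 people we could place exactly 6 in each, with no class reaching 7.
One more forces some class to hold 7, so 72 + 1 = 73.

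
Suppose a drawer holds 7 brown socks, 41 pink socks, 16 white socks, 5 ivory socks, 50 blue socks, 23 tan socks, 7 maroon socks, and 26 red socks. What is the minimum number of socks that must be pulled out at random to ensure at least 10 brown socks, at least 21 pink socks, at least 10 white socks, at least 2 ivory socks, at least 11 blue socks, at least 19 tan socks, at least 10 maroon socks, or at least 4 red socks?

Each of the 8 colors has its own threshold; avoid all of them simultaneously.
The worst case stops just short of every target: all 7 brown, 20 pink, 9 white, 1 ivory, 10 blue, 18 tan, all 7 maroon, 3 red — 7 + 20 + 9 + 1 + 10 + 18 + 7 + 3 = 75 socks.
One more sock must push some color to its target, so 75 + 1 = 76.

76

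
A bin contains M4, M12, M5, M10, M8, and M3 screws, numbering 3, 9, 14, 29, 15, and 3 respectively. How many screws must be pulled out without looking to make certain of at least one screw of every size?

The hardest size to obtain is M4: we could draw every other screw first — 73 − 3 = 70 screws — without a single M4 one.
The next draw must be M4, so 70 + 1 = 71.

71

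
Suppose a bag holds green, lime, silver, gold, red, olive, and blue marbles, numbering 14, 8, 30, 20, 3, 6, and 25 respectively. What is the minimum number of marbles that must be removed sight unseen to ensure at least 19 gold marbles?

The worst case draws every non-gold marble first: 14 + 8 + 30 + 3 + 6 + 25 = 86.
The next 19 draws are then forced to be gold, giving 86 + 19 = 105.

105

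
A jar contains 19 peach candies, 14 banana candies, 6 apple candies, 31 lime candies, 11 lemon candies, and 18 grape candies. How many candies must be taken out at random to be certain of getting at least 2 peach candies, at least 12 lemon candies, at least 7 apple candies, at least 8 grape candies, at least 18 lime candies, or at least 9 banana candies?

51

The worst case stops just short of every target: 1 peach, 8 banana, 6 apple, 17 lime, 11 lemon, 7 grape — 1 + 8 + 6 + 17 + 11 + 7 = 50 candies.
One more candy must push some flavor to its target, so 50 + 1 = 51.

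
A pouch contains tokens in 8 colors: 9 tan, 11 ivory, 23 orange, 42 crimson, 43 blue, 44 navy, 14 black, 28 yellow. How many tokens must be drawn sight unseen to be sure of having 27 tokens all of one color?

In the worst case we take at most 26 of each color, but all 9 tan, all 11 ivory, all 23 orange, and all 14 black (fewer than 26), giving 9 + 11 + 23 + 26 + 26 + 26 + 14 + 26 = 161.
One more token then forces some color to 27, so 161 + 1 = 162.

162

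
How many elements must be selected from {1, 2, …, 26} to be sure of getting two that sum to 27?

Partition {1, …, 26} into 13 pairs: {1,26}, {2,25}, …, {13,14}.
Choosing 13 integers — say the integers 1 through 13 — takes one from each pair and avoids the property.
Choosing 14 forces two into the same pair by pigeonhole, and those sum to 27. So 14.

14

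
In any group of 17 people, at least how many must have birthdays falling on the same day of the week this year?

3

There are 7 days of the week, which serve as the pigeonholes.
If each of the 7 days of the week held at most 2, the total would be at most 7 × 2 = 14 < 17, a contradiction.
So at least one holds ⌈17/7⌉ = 3.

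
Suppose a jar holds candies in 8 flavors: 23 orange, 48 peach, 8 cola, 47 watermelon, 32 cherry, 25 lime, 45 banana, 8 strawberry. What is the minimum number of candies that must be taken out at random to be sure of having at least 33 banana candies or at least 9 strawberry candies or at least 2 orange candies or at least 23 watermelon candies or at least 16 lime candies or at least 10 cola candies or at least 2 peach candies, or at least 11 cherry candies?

Each of the 8 flavors has its own threshold; avoid all of them simultaneously.
The worst case stops just short of every target: 1 orange, 1 peach, all 8 cola, 22 watermelon, 10 cherry, 15 lime, 32 banana, 8 strawberry — 1 + 1 + 8 + 22 + 10 + 15 + 32 + 8 = 97 candies.
One more candy must push some flavor to its target, so 97 + 1 = 98.

98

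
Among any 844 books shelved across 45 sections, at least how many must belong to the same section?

The 844 books fall into 45 sections.
If each of the 45 sections held at most 18, the total would be at most 45 × 18 = 810 < 844, a contradiction.
So at least one holds ⌈844/45⌉ = 19.

19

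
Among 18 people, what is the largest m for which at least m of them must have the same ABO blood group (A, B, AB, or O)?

There are 4 ABO blood groups, which serve as the pigeonholes.
If each of the 4 ABO blood groups held at most 4, the total would be at most 4 × 4 = 16 < 18, a contradiction.
So at least one holds ⌈18/4⌉ = 5.

5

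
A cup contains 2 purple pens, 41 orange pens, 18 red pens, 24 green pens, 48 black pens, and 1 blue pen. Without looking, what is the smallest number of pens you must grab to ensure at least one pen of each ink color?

The hardest ink color to obtain is blue: we could draw every other pen first — 134 − 1 = 133 pens — without a single blue one.
The next draw must be blue, so 133 + 1 = 134.

134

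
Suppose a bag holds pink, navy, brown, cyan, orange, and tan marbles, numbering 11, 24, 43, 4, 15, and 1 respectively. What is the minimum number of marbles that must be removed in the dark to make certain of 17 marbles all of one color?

In the worst case we take at most 16 of each color, but all 11 pink, all 4 cyan, all 15 orange, and all 1 tan (fewer than 16), giving 11 + 16 + 16 + 4 + 15 + 1 = 63.
One more marble then forces some color to 17, so 63 + 1 = 64.

64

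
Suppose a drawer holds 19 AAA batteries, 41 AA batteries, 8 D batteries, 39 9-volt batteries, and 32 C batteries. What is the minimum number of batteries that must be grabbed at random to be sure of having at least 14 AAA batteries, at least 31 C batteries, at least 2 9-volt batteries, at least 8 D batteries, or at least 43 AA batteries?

Each of the 5 types has its own threshold; avoid all of them simultaneously.
The worst case stops just short of every target: 13 AAA, all 41 AA, 7 D, 1 9-volt, 30 C — 13 + 41 + 7 + 1 + 30 = 92 batteries.
One more battery must push some type to its target, so 92 + 1 = 93.

93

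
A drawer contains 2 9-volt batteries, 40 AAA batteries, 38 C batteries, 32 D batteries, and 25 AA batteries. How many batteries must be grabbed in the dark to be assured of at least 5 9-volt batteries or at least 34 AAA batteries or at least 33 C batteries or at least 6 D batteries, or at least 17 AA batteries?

89

The worst case stops just short of every target: all 2 9-volt, 33 AAA, 32 C, 5 D, 16 AA — 2 + 33 + 32 + 5 + 16 = 88 batteries.
One more battery must push some type to its target, so 88 + 1 = 89.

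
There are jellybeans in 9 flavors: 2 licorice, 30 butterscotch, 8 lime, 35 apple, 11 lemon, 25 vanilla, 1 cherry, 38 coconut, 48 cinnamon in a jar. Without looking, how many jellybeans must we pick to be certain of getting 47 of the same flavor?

197

In the worst case we take at most 46 of each flavor, but all 2 licorice, all 30 butterscotch, all 8 lime, all 35 apple, all 11 lemon, all 25 vanilla, all 1 cherry, and all 38 coconut (fewer than 46), giving 2 + 30 + 8 + 35 + 11 + 25 + 1 + 38 + 46 = 196.
One more jellybean then forces some flavor to 47, so 196 + 1 = 197.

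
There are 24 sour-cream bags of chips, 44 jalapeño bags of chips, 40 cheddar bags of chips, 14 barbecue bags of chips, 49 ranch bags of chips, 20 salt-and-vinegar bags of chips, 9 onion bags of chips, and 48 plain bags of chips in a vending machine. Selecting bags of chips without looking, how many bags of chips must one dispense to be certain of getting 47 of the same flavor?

244

Treat the 8 flavors as pigeonholes.
In the worst case we take at most 46 of each flavor, but all 24 sour-cream, all 44 jalapeño, all 40 cheddar, all 14 barbecue, all 20 salt-and-vinegar, and all 9 onion (fewer than 46), giving 24 + 44 + 40 + 14 + 46 + 20 + 9 + 46 = 243.
One more bag of chips then forces some flavor to 47, so 243 + 1 = 244.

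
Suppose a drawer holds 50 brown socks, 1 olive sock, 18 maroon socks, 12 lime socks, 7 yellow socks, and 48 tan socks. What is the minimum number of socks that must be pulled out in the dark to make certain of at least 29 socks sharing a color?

In the worst case we take at most 28 of each color, but all 1 olive, all 18 maroon, all 12 lime, and all 7 yellow (fewer than 28), giving 28 + 1 + 18 + 12 + 7 + 28 = 94.
One more sock then forces some color to 29, so 94 + 1 = 95.

95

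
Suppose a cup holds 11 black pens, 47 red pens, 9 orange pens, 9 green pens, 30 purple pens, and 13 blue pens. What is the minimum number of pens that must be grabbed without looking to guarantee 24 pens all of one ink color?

In the worst case we take at most 23 of each ink color, but all 11 black, all 9 orange, all 9 green, and all 13 blue (fewer than 23), giving 11 + 23 + 9 + 9 + 23 + 13 = 88.
One more pen then forces some ink color to 24, so 88 + 1 = 89.

89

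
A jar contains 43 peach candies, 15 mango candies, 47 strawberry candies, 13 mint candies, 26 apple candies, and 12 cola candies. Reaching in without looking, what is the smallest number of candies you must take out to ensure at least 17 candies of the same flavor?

In the worst case we take at most 16 of each flavor, but all 15 mango, all 13 mint, and all 12 cola (fewer than 16), giving 16 + 15 + 16 + 13 + 16 + 12 = 88.
One more candy then forces some flavor to 17, so 88 + 1 = 89.

89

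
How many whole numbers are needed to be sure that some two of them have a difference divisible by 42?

Two integers differ by a multiple of 42 exactly when they share a remainder mod 42.
There are 42 residue classes mod 42, so 42 integers can all lie in distinct classes.
One more integer must repeat a residue, giving a difference divisible by 42. So n = 42 + 1 = 43.

43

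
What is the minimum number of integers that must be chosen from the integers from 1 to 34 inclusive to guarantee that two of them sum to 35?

Partition {1, …, 34} into 17 pairs: {1,34}, {2,33}, …, {17,18}.
Choosing 17 integers — say the integers 1 through 17 — takes one from each pair and avoids the property.
Choosing 18 forces two into the same pair by pigeonhole, and those sum to 35. So 18.

18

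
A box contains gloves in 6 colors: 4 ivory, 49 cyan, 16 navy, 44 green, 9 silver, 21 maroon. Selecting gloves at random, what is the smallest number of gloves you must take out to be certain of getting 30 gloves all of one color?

109

In the worst case we take at most 29 of each color, but all 4 ivory, all 16 navy, all 9 silver, and all 21 maroon (fewer than 29), giving 4 + 29 + 16 + 29 + 9 + 21 = 108.
One more glove then forces some color to 30, so 108 + 1 = 109.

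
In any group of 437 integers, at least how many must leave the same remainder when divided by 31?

The 437 integers fall into 31 residue classes modulo 31.
If each of the 31 residue classes modulo 31 held at most 14, the total would be at most 31 × 14 = 434 < 437, a contradiction.
So at least one holds ⌈437/31⌉ = 15.

15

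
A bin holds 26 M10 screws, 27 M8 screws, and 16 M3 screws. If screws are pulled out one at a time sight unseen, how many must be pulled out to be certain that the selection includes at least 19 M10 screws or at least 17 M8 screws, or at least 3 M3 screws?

37

Each of the 3 sizes has its own threshold; avoid all of them simultaneously.
The worst case stops just short of every target: 18 M10, 16 M8, 2 M3 — 18 + 16 + 2 = 36 screws.
One more screw must push some size to its target, so 36 + 1 = 37.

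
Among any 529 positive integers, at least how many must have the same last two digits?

There are 100 possible two-digit endings, which serve as the pigeonholes.
If each of the 100 possible two-digit endings held at most 5, the total would be at most 100 × 5 = 500 < 529, a contradiction.
So at least one holds ⌈529/100⌉ = 6.

6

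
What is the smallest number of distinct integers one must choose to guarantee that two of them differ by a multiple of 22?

23

Two integers differ by a multiple of 22 exactly when they share a remainder mod 22.
There are 22 residue classes mod 22, so 22 integers can all lie in distinct classes.
One more integer must repeat a residue, giving a difference divisible by 22. So n = 22 + 1 = 23.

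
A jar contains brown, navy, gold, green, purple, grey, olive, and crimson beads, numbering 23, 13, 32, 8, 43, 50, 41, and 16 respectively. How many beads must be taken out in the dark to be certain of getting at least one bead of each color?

The hardest color to obtain is green: we could draw every other bead first — 226 − 8 = 218 beads — without a single green one.
The next draw must be green, so 218 + 1 = 219.

219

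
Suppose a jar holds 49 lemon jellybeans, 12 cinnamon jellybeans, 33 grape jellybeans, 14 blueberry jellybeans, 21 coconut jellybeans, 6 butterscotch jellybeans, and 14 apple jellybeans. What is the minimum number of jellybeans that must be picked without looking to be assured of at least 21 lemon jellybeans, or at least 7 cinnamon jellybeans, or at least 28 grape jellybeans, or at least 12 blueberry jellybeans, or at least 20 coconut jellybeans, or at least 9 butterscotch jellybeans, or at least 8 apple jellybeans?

The worst case stops just short of every target: 20 lemon, 6 cinnamon, 27 grape, 11 blueberry, 19 coconut, all 6 butterscotch, 7 apple — 20 + 6 + 27 + 11 + 19 + 6 + 7 = 96 jellybeans.
One more jellybean must push some flavor to its target, so 96 + 1 = 97.

97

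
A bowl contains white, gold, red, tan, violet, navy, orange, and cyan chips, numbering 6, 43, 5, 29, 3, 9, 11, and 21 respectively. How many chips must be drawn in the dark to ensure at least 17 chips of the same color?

83

Treat the 8 colors as pigeonholes.
In the worst case we take at most 16 of each color, but all 6 white, all 5 red, all 3 violet, all 9 navy, and all 11 orange (fewer than 16), giving 6 + 16 + 5 + 16 + 3 + 9 + 11 + 16 = 82.
One more chip then forces some color to 17, so 82 + 1 = 83.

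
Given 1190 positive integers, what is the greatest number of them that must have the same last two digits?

The 1190 positive integers fall into 100 possible two-digit endings.
If each of the 100 possible two-digit endings held at most 11, the total would be at most 100 × 11 = 1100 < 1190, a contradiction.
So at least one holds ⌈1190/100⌉ = 12.

12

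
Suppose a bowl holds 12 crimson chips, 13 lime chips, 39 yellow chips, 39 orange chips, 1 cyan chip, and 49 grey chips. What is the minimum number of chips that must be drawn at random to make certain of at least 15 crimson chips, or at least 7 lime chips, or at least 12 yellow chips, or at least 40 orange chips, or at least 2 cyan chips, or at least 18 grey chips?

The worst case stops just short of every target: all 12 crimson, 6 lime, 11 yellow, 39 orange, 1 cyan, 17 grey — 12 + 6 + 11 + 39 + 1 + 17 = 86 chips.
One more chip must push some color to its target, so 86 + 1 = 87.

87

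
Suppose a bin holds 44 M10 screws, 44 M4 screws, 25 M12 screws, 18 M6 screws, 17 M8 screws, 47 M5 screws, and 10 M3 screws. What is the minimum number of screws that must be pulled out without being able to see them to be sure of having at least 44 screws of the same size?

200

In the worst case we take at most 43 of each size, but all 25 M12, all 18 M6, all 17 M8, and all 10 M3 (fewer than 43), giving 43 + 43 + 25 + 18 + 17 + 43 + 10 = 199.
One more screw then forces some size to 44, so 199 + 1 = 200.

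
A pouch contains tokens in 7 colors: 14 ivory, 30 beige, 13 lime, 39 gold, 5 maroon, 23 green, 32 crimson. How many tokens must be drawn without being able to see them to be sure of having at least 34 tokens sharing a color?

151

In the worst case we take at most 33 of each color, but all 14 ivory, all 30 beige, all 13 lime, all 5 maroon, all 23 green, and all 32 crimson (fewer than 33), giving 14 + 30 + 13 + 33 + 5 + 23 + 32 = 150.
One more token then forces some color to 34, so 150 + 1 = 151.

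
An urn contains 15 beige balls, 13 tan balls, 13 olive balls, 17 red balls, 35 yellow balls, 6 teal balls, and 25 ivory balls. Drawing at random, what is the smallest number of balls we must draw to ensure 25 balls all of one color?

113

Treat the 7 colors as pigeonholes.
In the worst case we take at most 24 of each color, but all 15 beige, all 13 tan, all 13 olive, all 17 red, and all 6 teal (fewer than 24), giving 15 + 13 + 13 + 17 + 24 + 6 + 24 = 112.
One more ball then forces some color to 25, so 112 + 1 = 113.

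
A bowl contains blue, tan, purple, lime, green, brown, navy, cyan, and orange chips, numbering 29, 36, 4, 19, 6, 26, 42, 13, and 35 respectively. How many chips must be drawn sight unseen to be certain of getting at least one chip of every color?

The hardest color to obtain is purple: we could draw every other chip first — 210 − 4 = 206 chips — without a single purple one.
The next draw must be purple, so 206 + 1 = 207.

207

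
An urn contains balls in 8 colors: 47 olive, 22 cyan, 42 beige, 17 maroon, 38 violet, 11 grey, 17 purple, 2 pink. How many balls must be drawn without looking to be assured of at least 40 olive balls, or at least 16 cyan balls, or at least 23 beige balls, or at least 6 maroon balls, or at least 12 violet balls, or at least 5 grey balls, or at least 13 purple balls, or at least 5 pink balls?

111

Each of the 8 colors has its own threshold; avoid all of them simultaneously.
The worst case stops just short of every target: 39 olive, 15 cyan, 22 beige, 5 maroon, 11 violet, 4 grey, 12 purple, all 2 pink — 39 + 15 + 22 + 5 + 11 + 4 + 12 + 2 = 110 balls.
One more ball must push some color to its target, so 110 + 1 = 111.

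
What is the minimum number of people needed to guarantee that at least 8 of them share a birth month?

85

There are 12 months of the year acting as pigeonholes.
With 12 × 7 = 84 people we could place exactly 7 in each, with no class reaching 8.
One more forces some class to hold 8, so 84 + 1 = 85.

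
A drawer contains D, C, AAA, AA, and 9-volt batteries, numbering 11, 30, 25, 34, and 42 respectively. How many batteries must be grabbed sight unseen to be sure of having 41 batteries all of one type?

141

In the worst case we take at most 40 of each type, but all 11 D, all 30 C, all 25 AAA, and all 34 AA (fewer than 40), giving 11 + 30 + 25 + 34 + 40 = 140.
One more battery then forces some type to 41, so 140 + 1 = 141.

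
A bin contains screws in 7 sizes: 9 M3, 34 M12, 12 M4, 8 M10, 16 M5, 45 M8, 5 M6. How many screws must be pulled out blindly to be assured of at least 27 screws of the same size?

103

Treat the 7 sizes as pigeonholes.
In the worst case we take at most 26 of each size, but all 9 M3, all 12 M4, all 8 M10, all 16 M5, and all 5 M6 (fewer than 26), giving 9 + 26 + 12 + 8 + 16 + 26 + 5 = 102.
One more screw then forces some size to 27, so 102 + 1 = 103.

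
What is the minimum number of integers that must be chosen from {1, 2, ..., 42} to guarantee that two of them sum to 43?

22

Partition {1, …, 42} into 21 pairs: {1,42}, {2,41}, …, {21,22}.
Choosing 21 integers — say the integers 1 through 21 — takes one from each pair and avoids the property.
Choosing 22 forces two into the same pair by pigeonhole, and those sum to 43. So 22.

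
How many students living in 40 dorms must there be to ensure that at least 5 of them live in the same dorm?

161

There are 40 dorms acting as pigeonholes.
With 40 × 4 = 160 students we could place exactly 4 in each, with no class reaching 5.
One more forces some class to hold 5, so 160 + 1 = 161.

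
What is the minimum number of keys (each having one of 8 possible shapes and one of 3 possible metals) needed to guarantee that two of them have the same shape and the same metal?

25

There are 8 × 3 = 24 (shape, metal) combinations acting as pigeonholes.
With 24 keys we could place one in each, avoiding any repeat.
One more forces some (shape, metal) pair to hold 2, so 24 + 1 = 25.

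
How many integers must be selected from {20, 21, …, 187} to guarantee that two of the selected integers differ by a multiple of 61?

62

Group the integers by remainder mod 61; there are 61 residue classes, each nonempty in this range.
Choosing one from each class (61 integers) avoids any shared remainder.
One more choice must repeat a class, so two differ by a multiple of 61. Hence 61 + 1 = 62.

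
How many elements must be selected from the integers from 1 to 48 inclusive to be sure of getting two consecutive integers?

Partition {1, …, 48} into 24 pairs: {1,2}, {3,4}, …, {47,48}.
Choosing 24 integers — say the 24 even numbers 2, 4, …, 48 — takes one from each pair and avoids the property.
Choosing 25 forces two into the same pair by pigeonhole, and those are consecutive. So 25.

25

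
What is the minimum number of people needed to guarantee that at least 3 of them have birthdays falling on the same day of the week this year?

There are 7 days of the week acting as pigeonholes.
With 7 × 2 = 14 people we could place exactly 2 in each, with no class reaching 3.
One more forces some class to hold 3, so 14 + 1 = 15.

15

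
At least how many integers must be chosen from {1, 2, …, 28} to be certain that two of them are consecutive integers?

Partition {1, …, 28} into 14 pairs: {1,2}, {3,4}, …, {27,28}.
Choosing 14 integers — say the 14 even numbers 2, 4, …, 28 — takes one from each pair and avoids the property.
Choosing 15 forces two into the same pair by pigeonhole, and those are consecutive. So 15.

15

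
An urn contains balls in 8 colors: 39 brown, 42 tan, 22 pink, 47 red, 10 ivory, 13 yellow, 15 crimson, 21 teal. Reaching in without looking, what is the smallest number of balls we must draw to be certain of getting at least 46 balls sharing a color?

208

In the worst case we take at most 45 of each color, but all 39 brown, all 42 tan, all 22 pink, all 10 ivory, all 13 yellow, all 15 crimson, and all 21 teal (fewer than 45), giving 39 + 42 + 22 + 45 + 10 + 13 + 15 + 21 = 207.
One more ball then forces some color to 46, so 207 + 1 = 208.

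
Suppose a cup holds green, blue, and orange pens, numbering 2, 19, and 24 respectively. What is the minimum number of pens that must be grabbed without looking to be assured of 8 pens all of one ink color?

17

Treat the 3 ink colors as pigeonholes.
In the worst case we take at most 7 of each ink color, but all 2 green (fewer than 7), giving 2 + 7 + 7 = 16.
One more pen then forces some ink color to 8, so 16 + 1 = 17.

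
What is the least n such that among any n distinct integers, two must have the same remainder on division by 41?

42

Two integers differ by a multiple of 41 exactly when they share a remainder mod 41.
There are 41 residue classes mod 41, so 41 integers can all lie in distinct classes.
One more integer must repeat a residue, giving a difference divisible by 41. So n = 41 + 1 = 42.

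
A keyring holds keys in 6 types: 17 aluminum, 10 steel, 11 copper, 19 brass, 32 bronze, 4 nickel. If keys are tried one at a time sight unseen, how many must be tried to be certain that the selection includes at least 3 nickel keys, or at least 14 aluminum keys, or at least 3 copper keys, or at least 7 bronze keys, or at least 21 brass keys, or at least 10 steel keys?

52

The worst case stops just short of every target: 13 aluminum, 9 steel, 2 copper, all 19 brass, 6 bronze, 2 nickel — 13 + 9 + 2 + 19 + 6 + 2 = 51 keys.
One more key must push some type to its target, so 51 + 1 = 52.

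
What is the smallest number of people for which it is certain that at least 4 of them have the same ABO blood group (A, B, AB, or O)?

There are 4 ABO blood groups acting as pigeonholes.
With 4 × 3 = 12 people we could place exactly 3 in each, with no class reaching 4.
One more forces some class to hold 4, so 12 + 1 = 13.

13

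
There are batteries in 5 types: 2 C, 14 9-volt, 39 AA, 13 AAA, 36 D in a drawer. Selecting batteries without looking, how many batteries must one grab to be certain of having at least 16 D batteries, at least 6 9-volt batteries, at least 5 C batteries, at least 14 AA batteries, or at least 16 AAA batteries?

49

The worst case stops just short of every target: all 2 C, 5 9-volt, 13 AA, all 13 AAA, 15 D — 2 + 5 + 13 + 13 + 15 = 48 batteries.
One more battery must push some type to its target, so 48 + 1 = 49.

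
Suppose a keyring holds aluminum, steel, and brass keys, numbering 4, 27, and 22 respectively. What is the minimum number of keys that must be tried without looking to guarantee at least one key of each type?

The hardest type to obtain is aluminum: we could draw every other key first — 53 − 4 = 49 keys — without a single aluminum one.
The next draw must be aluminum, so 49 + 1 = 50.

50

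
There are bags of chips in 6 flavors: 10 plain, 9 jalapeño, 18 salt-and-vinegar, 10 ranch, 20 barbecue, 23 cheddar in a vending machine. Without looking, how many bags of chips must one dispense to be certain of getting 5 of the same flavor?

25

The worst case takes 4 bags of chips of each flavor without reaching 5 of any: 6 × 4 = 24.
The next bag of chips must bring some flavor to 5, so 24 + 1 = 25.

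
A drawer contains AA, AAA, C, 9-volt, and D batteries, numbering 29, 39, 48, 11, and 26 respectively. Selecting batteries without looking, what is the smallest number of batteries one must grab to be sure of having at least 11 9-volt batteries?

153

To avoid 9-volt batteries as long as possible, exhaust the other 4 types first.
The worst case draws every non-9-volt battery first: 29 + 39 + 48 + 26 = 142.
The next 11 draws are then forced to be 9-volt, giving 142 + 11 = 153.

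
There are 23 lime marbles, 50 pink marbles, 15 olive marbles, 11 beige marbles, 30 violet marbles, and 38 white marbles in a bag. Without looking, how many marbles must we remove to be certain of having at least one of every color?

157

The hardest color to obtain is beige: we could draw every other marble first — 167 − 11 = 156 marbles — without a single beige one.
The next draw must be beige, so 156 + 1 = 157.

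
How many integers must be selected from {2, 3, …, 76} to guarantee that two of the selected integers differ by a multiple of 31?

Group the integers by remainder mod 31; there are 31 residue classes, each nonempty in this range.
Choosing one from each class (31 integers) avoids any shared remainder.
One more choice must repeat a class, so two differ by a multiple of 31. Hence 31 + 1 = 32.

32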